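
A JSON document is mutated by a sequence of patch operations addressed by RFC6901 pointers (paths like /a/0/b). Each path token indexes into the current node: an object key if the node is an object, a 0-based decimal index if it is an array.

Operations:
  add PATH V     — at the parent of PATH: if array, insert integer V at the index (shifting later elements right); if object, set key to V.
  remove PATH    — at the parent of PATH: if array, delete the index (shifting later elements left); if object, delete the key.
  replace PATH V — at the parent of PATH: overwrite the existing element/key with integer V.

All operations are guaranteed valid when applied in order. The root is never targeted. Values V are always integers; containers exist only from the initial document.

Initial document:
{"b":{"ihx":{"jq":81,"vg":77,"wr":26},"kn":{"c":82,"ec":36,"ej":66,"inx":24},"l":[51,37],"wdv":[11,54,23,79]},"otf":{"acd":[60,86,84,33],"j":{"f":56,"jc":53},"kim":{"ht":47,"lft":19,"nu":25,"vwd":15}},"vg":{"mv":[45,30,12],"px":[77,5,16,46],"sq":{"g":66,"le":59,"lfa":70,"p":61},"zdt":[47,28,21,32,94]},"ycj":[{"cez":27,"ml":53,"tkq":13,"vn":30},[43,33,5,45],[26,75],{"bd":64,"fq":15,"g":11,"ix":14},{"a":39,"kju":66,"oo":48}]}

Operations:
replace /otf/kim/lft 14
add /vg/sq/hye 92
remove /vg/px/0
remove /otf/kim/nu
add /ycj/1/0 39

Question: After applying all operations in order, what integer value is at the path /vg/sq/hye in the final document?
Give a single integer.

Answer: 92

Derivation:
After op 1 (replace /otf/kim/lft 14): {"b":{"ihx":{"jq":81,"vg":77,"wr":26},"kn":{"c":82,"ec":36,"ej":66,"inx":24},"l":[51,37],"wdv":[11,54,23,79]},"otf":{"acd":[60,86,84,33],"j":{"f":56,"jc":53},"kim":{"ht":47,"lft":14,"nu":25,"vwd":15}},"vg":{"mv":[45,30,12],"px":[77,5,16,46],"sq":{"g":66,"le":59,"lfa":70,"p":61},"zdt":[47,28,21,32,94]},"ycj":[{"cez":27,"ml":53,"tkq":13,"vn":30},[43,33,5,45],[26,75],{"bd":64,"fq":15,"g":11,"ix":14},{"a":39,"kju":66,"oo":48}]}
After op 2 (add /vg/sq/hye 92): {"b":{"ihx":{"jq":81,"vg":77,"wr":26},"kn":{"c":82,"ec":36,"ej":66,"inx":24},"l":[51,37],"wdv":[11,54,23,79]},"otf":{"acd":[60,86,84,33],"j":{"f":56,"jc":53},"kim":{"ht":47,"lft":14,"nu":25,"vwd":15}},"vg":{"mv":[45,30,12],"px":[77,5,16,46],"sq":{"g":66,"hye":92,"le":59,"lfa":70,"p":61},"zdt":[47,28,21,32,94]},"ycj":[{"cez":27,"ml":53,"tkq":13,"vn":30},[43,33,5,45],[26,75],{"bd":64,"fq":15,"g":11,"ix":14},{"a":39,"kju":66,"oo":48}]}
After op 3 (remove /vg/px/0): {"b":{"ihx":{"jq":81,"vg":77,"wr":26},"kn":{"c":82,"ec":36,"ej":66,"inx":24},"l":[51,37],"wdv":[11,54,23,79]},"otf":{"acd":[60,86,84,33],"j":{"f":56,"jc":53},"kim":{"ht":47,"lft":14,"nu":25,"vwd":15}},"vg":{"mv":[45,30,12],"px":[5,16,46],"sq":{"g":66,"hye":92,"le":59,"lfa":70,"p":61},"zdt":[47,28,21,32,94]},"ycj":[{"cez":27,"ml":53,"tkq":13,"vn":30},[43,33,5,45],[26,75],{"bd":64,"fq":15,"g":11,"ix":14},{"a":39,"kju":66,"oo":48}]}
After op 4 (remove /otf/kim/nu): {"b":{"ihx":{"jq":81,"vg":77,"wr":26},"kn":{"c":82,"ec":36,"ej":66,"inx":24},"l":[51,37],"wdv":[11,54,23,79]},"otf":{"acd":[60,86,84,33],"j":{"f":56,"jc":53},"kim":{"ht":47,"lft":14,"vwd":15}},"vg":{"mv":[45,30,12],"px":[5,16,46],"sq":{"g":66,"hye":92,"le":59,"lfa":70,"p":61},"zdt":[47,28,21,32,94]},"ycj":[{"cez":27,"ml":53,"tkq":13,"vn":30},[43,33,5,45],[26,75],{"bd":64,"fq":15,"g":11,"ix":14},{"a":39,"kju":66,"oo":48}]}
After op 5 (add /ycj/1/0 39): {"b":{"ihx":{"jq":81,"vg":77,"wr":26},"kn":{"c":82,"ec":36,"ej":66,"inx":24},"l":[51,37],"wdv":[11,54,23,79]},"otf":{"acd":[60,86,84,33],"j":{"f":56,"jc":53},"kim":{"ht":47,"lft":14,"vwd":15}},"vg":{"mv":[45,30,12],"px":[5,16,46],"sq":{"g":66,"hye":92,"le":59,"lfa":70,"p":61},"zdt":[47,28,21,32,94]},"ycj":[{"cez":27,"ml":53,"tkq":13,"vn":30},[39,43,33,5,45],[26,75],{"bd":64,"fq":15,"g":11,"ix":14},{"a":39,"kju":66,"oo":48}]}
Value at /vg/sq/hye: 92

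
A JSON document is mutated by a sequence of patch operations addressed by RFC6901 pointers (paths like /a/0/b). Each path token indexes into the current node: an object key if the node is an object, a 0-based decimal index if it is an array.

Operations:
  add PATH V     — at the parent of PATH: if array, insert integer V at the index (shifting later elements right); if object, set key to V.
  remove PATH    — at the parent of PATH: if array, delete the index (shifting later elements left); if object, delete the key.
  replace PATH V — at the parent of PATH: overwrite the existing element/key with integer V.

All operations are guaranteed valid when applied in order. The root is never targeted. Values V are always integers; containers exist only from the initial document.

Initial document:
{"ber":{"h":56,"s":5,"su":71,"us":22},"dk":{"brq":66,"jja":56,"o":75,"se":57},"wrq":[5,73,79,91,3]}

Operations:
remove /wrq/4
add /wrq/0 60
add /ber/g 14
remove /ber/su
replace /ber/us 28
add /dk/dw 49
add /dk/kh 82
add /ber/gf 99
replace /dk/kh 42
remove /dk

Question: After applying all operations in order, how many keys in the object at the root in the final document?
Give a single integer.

Answer: 2

Derivation:
After op 1 (remove /wrq/4): {"ber":{"h":56,"s":5,"su":71,"us":22},"dk":{"brq":66,"jja":56,"o":75,"se":57},"wrq":[5,73,79,91]}
After op 2 (add /wrq/0 60): {"ber":{"h":56,"s":5,"su":71,"us":22},"dk":{"brq":66,"jja":56,"o":75,"se":57},"wrq":[60,5,73,79,91]}
After op 3 (add /ber/g 14): {"ber":{"g":14,"h":56,"s":5,"su":71,"us":22},"dk":{"brq":66,"jja":56,"o":75,"se":57},"wrq":[60,5,73,79,91]}
After op 4 (remove /ber/su): {"ber":{"g":14,"h":56,"s":5,"us":22},"dk":{"brq":66,"jja":56,"o":75,"se":57},"wrq":[60,5,73,79,91]}
After op 5 (replace /ber/us 28): {"ber":{"g":14,"h":56,"s":5,"us":28},"dk":{"brq":66,"jja":56,"o":75,"se":57},"wrq":[60,5,73,79,91]}
After op 6 (add /dk/dw 49): {"ber":{"g":14,"h":56,"s":5,"us":28},"dk":{"brq":66,"dw":49,"jja":56,"o":75,"se":57},"wrq":[60,5,73,79,91]}
After op 7 (add /dk/kh 82): {"ber":{"g":14,"h":56,"s":5,"us":28},"dk":{"brq":66,"dw":49,"jja":56,"kh":82,"o":75,"se":57},"wrq":[60,5,73,79,91]}
After op 8 (add /ber/gf 99): {"ber":{"g":14,"gf":99,"h":56,"s":5,"us":28},"dk":{"brq":66,"dw":49,"jja":56,"kh":82,"o":75,"se":57},"wrq":[60,5,73,79,91]}
After op 9 (replace /dk/kh 42): {"ber":{"g":14,"gf":99,"h":56,"s":5,"us":28},"dk":{"brq":66,"dw":49,"jja":56,"kh":42,"o":75,"se":57},"wrq":[60,5,73,79,91]}
After op 10 (remove /dk): {"ber":{"g":14,"gf":99,"h":56,"s":5,"us":28},"wrq":[60,5,73,79,91]}
Size at the root: 2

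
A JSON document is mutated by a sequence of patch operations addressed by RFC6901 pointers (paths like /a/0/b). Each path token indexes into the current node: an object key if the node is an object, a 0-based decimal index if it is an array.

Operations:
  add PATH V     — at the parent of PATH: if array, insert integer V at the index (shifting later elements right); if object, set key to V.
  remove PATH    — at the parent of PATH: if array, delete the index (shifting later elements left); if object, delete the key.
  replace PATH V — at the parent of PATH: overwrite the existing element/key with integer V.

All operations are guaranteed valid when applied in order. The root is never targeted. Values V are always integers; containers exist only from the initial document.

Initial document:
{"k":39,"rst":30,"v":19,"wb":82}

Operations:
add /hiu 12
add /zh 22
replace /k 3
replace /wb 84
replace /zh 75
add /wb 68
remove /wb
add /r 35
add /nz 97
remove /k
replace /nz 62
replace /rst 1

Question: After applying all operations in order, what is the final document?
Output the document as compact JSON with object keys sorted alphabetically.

After op 1 (add /hiu 12): {"hiu":12,"k":39,"rst":30,"v":19,"wb":82}
After op 2 (add /zh 22): {"hiu":12,"k":39,"rst":30,"v":19,"wb":82,"zh":22}
After op 3 (replace /k 3): {"hiu":12,"k":3,"rst":30,"v":19,"wb":82,"zh":22}
After op 4 (replace /wb 84): {"hiu":12,"k":3,"rst":30,"v":19,"wb":84,"zh":22}
After op 5 (replace /zh 75): {"hiu":12,"k":3,"rst":30,"v":19,"wb":84,"zh":75}
After op 6 (add /wb 68): {"hiu":12,"k":3,"rst":30,"v":19,"wb":68,"zh":75}
After op 7 (remove /wb): {"hiu":12,"k":3,"rst":30,"v":19,"zh":75}
After op 8 (add /r 35): {"hiu":12,"k":3,"r":35,"rst":30,"v":19,"zh":75}
After op 9 (add /nz 97): {"hiu":12,"k":3,"nz":97,"r":35,"rst":30,"v":19,"zh":75}
After op 10 (remove /k): {"hiu":12,"nz":97,"r":35,"rst":30,"v":19,"zh":75}
After op 11 (replace /nz 62): {"hiu":12,"nz":62,"r":35,"rst":30,"v":19,"zh":75}
After op 12 (replace /rst 1): {"hiu":12,"nz":62,"r":35,"rst":1,"v":19,"zh":75}

Answer: {"hiu":12,"nz":62,"r":35,"rst":1,"v":19,"zh":75}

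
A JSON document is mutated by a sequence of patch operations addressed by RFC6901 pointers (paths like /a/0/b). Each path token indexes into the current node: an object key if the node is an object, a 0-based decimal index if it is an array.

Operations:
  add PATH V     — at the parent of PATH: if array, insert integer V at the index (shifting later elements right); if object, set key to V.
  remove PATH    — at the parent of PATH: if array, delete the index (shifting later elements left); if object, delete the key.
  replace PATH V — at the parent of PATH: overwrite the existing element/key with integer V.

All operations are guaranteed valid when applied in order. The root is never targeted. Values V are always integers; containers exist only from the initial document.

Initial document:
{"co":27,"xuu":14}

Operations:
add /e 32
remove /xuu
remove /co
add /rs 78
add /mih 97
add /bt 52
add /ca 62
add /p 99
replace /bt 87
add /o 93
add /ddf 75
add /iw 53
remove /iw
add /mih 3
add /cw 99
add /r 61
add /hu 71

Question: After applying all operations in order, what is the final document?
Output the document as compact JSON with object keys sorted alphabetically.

After op 1 (add /e 32): {"co":27,"e":32,"xuu":14}
After op 2 (remove /xuu): {"co":27,"e":32}
After op 3 (remove /co): {"e":32}
After op 4 (add /rs 78): {"e":32,"rs":78}
After op 5 (add /mih 97): {"e":32,"mih":97,"rs":78}
After op 6 (add /bt 52): {"bt":52,"e":32,"mih":97,"rs":78}
After op 7 (add /ca 62): {"bt":52,"ca":62,"e":32,"mih":97,"rs":78}
After op 8 (add /p 99): {"bt":52,"ca":62,"e":32,"mih":97,"p":99,"rs":78}
After op 9 (replace /bt 87): {"bt":87,"ca":62,"e":32,"mih":97,"p":99,"rs":78}
After op 10 (add /o 93): {"bt":87,"ca":62,"e":32,"mih":97,"o":93,"p":99,"rs":78}
After op 11 (add /ddf 75): {"bt":87,"ca":62,"ddf":75,"e":32,"mih":97,"o":93,"p":99,"rs":78}
After op 12 (add /iw 53): {"bt":87,"ca":62,"ddf":75,"e":32,"iw":53,"mih":97,"o":93,"p":99,"rs":78}
After op 13 (remove /iw): {"bt":87,"ca":62,"ddf":75,"e":32,"mih":97,"o":93,"p":99,"rs":78}
After op 14 (add /mih 3): {"bt":87,"ca":62,"ddf":75,"e":32,"mih":3,"o":93,"p":99,"rs":78}
After op 15 (add /cw 99): {"bt":87,"ca":62,"cw":99,"ddf":75,"e":32,"mih":3,"o":93,"p":99,"rs":78}
After op 16 (add /r 61): {"bt":87,"ca":62,"cw":99,"ddf":75,"e":32,"mih":3,"o":93,"p":99,"r":61,"rs":78}
After op 17 (add /hu 71): {"bt":87,"ca":62,"cw":99,"ddf":75,"e":32,"hu":71,"mih":3,"o":93,"p":99,"r":61,"rs":78}

Answer: {"bt":87,"ca":62,"cw":99,"ddf":75,"e":32,"hu":71,"mih":3,"o":93,"p":99,"r":61,"rs":78}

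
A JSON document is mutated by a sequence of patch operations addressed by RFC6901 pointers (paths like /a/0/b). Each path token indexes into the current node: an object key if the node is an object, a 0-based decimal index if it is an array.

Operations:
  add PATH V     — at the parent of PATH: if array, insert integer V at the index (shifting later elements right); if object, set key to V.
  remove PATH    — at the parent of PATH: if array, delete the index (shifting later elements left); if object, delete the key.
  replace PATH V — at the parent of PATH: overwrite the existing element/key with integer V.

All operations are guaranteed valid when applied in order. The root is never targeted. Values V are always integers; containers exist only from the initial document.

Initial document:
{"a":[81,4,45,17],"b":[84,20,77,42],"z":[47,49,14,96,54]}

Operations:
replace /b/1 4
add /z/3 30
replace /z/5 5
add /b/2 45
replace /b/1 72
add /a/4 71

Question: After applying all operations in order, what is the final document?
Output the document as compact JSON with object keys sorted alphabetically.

After op 1 (replace /b/1 4): {"a":[81,4,45,17],"b":[84,4,77,42],"z":[47,49,14,96,54]}
After op 2 (add /z/3 30): {"a":[81,4,45,17],"b":[84,4,77,42],"z":[47,49,14,30,96,54]}
After op 3 (replace /z/5 5): {"a":[81,4,45,17],"b":[84,4,77,42],"z":[47,49,14,30,96,5]}
After op 4 (add /b/2 45): {"a":[81,4,45,17],"b":[84,4,45,77,42],"z":[47,49,14,30,96,5]}
After op 5 (replace /b/1 72): {"a":[81,4,45,17],"b":[84,72,45,77,42],"z":[47,49,14,30,96,5]}
After op 6 (add /a/4 71): {"a":[81,4,45,17,71],"b":[84,72,45,77,42],"z":[47,49,14,30,96,5]}

Answer: {"a":[81,4,45,17,71],"b":[84,72,45,77,42],"z":[47,49,14,30,96,5]}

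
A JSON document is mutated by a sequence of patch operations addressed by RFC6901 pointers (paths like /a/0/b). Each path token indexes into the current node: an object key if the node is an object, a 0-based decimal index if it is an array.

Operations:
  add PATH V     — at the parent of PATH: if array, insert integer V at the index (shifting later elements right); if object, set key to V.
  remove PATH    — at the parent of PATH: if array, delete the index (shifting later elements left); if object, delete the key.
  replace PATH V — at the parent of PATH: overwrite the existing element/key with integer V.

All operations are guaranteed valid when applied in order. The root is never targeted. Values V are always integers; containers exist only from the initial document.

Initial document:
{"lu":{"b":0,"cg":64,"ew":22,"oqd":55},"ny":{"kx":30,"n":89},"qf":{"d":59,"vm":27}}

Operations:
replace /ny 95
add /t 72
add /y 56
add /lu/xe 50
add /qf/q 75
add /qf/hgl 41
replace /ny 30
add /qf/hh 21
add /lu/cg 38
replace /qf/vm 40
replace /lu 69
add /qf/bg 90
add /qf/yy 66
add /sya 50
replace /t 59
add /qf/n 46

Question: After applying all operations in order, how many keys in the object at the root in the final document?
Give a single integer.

Answer: 6

Derivation:
After op 1 (replace /ny 95): {"lu":{"b":0,"cg":64,"ew":22,"oqd":55},"ny":95,"qf":{"d":59,"vm":27}}
After op 2 (add /t 72): {"lu":{"b":0,"cg":64,"ew":22,"oqd":55},"ny":95,"qf":{"d":59,"vm":27},"t":72}
After op 3 (add /y 56): {"lu":{"b":0,"cg":64,"ew":22,"oqd":55},"ny":95,"qf":{"d":59,"vm":27},"t":72,"y":56}
After op 4 (add /lu/xe 50): {"lu":{"b":0,"cg":64,"ew":22,"oqd":55,"xe":50},"ny":95,"qf":{"d":59,"vm":27},"t":72,"y":56}
After op 5 (add /qf/q 75): {"lu":{"b":0,"cg":64,"ew":22,"oqd":55,"xe":50},"ny":95,"qf":{"d":59,"q":75,"vm":27},"t":72,"y":56}
After op 6 (add /qf/hgl 41): {"lu":{"b":0,"cg":64,"ew":22,"oqd":55,"xe":50},"ny":95,"qf":{"d":59,"hgl":41,"q":75,"vm":27},"t":72,"y":56}
After op 7 (replace /ny 30): {"lu":{"b":0,"cg":64,"ew":22,"oqd":55,"xe":50},"ny":30,"qf":{"d":59,"hgl":41,"q":75,"vm":27},"t":72,"y":56}
After op 8 (add /qf/hh 21): {"lu":{"b":0,"cg":64,"ew":22,"oqd":55,"xe":50},"ny":30,"qf":{"d":59,"hgl":41,"hh":21,"q":75,"vm":27},"t":72,"y":56}
After op 9 (add /lu/cg 38): {"lu":{"b":0,"cg":38,"ew":22,"oqd":55,"xe":50},"ny":30,"qf":{"d":59,"hgl":41,"hh":21,"q":75,"vm":27},"t":72,"y":56}
After op 10 (replace /qf/vm 40): {"lu":{"b":0,"cg":38,"ew":22,"oqd":55,"xe":50},"ny":30,"qf":{"d":59,"hgl":41,"hh":21,"q":75,"vm":40},"t":72,"y":56}
After op 11 (replace /lu 69): {"lu":69,"ny":30,"qf":{"d":59,"hgl":41,"hh":21,"q":75,"vm":40},"t":72,"y":56}
After op 12 (add /qf/bg 90): {"lu":69,"ny":30,"qf":{"bg":90,"d":59,"hgl":41,"hh":21,"q":75,"vm":40},"t":72,"y":56}
After op 13 (add /qf/yy 66): {"lu":69,"ny":30,"qf":{"bg":90,"d":59,"hgl":41,"hh":21,"q":75,"vm":40,"yy":66},"t":72,"y":56}
After op 14 (add /sya 50): {"lu":69,"ny":30,"qf":{"bg":90,"d":59,"hgl":41,"hh":21,"q":75,"vm":40,"yy":66},"sya":50,"t":72,"y":56}
After op 15 (replace /t 59): {"lu":69,"ny":30,"qf":{"bg":90,"d":59,"hgl":41,"hh":21,"q":75,"vm":40,"yy":66},"sya":50,"t":59,"y":56}
After op 16 (add /qf/n 46): {"lu":69,"ny":30,"qf":{"bg":90,"d":59,"hgl":41,"hh":21,"n":46,"q":75,"vm":40,"yy":66},"sya":50,"t":59,"y":56}
Size at the root: 6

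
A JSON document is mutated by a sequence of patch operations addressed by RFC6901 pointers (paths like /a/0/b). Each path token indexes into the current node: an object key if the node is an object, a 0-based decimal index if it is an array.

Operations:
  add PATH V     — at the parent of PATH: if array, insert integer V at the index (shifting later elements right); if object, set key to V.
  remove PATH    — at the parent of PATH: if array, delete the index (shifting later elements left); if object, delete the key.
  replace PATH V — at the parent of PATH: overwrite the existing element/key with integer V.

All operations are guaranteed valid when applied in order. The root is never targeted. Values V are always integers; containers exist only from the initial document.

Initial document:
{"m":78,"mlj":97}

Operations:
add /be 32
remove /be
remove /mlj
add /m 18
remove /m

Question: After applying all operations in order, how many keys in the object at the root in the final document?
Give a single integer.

Answer: 0

Derivation:
After op 1 (add /be 32): {"be":32,"m":78,"mlj":97}
After op 2 (remove /be): {"m":78,"mlj":97}
After op 3 (remove /mlj): {"m":78}
After op 4 (add /m 18): {"m":18}
After op 5 (remove /m): {}
Size at the root: 0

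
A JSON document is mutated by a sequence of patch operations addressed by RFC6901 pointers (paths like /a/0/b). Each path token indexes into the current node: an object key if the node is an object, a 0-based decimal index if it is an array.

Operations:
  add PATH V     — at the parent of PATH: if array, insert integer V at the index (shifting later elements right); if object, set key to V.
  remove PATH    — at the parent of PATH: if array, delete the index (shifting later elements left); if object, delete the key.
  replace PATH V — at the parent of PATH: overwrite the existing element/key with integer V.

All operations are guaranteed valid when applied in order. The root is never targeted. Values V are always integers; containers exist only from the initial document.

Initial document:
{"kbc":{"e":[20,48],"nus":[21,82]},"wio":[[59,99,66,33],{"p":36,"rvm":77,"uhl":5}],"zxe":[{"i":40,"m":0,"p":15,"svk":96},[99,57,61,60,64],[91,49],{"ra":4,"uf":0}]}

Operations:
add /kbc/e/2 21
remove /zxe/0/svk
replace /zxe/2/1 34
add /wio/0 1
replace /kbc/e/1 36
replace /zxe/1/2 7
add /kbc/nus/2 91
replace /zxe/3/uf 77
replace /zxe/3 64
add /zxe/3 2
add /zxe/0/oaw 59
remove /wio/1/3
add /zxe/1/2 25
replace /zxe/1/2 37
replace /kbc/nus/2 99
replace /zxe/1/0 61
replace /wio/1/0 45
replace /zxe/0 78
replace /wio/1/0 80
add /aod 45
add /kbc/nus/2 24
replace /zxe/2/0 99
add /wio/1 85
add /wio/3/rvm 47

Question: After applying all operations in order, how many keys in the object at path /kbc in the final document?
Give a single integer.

Answer: 2

Derivation:
After op 1 (add /kbc/e/2 21): {"kbc":{"e":[20,48,21],"nus":[21,82]},"wio":[[59,99,66,33],{"p":36,"rvm":77,"uhl":5}],"zxe":[{"i":40,"m":0,"p":15,"svk":96},[99,57,61,60,64],[91,49],{"ra":4,"uf":0}]}
After op 2 (remove /zxe/0/svk): {"kbc":{"e":[20,48,21],"nus":[21,82]},"wio":[[59,99,66,33],{"p":36,"rvm":77,"uhl":5}],"zxe":[{"i":40,"m":0,"p":15},[99,57,61,60,64],[91,49],{"ra":4,"uf":0}]}
After op 3 (replace /zxe/2/1 34): {"kbc":{"e":[20,48,21],"nus":[21,82]},"wio":[[59,99,66,33],{"p":36,"rvm":77,"uhl":5}],"zxe":[{"i":40,"m":0,"p":15},[99,57,61,60,64],[91,34],{"ra":4,"uf":0}]}
After op 4 (add /wio/0 1): {"kbc":{"e":[20,48,21],"nus":[21,82]},"wio":[1,[59,99,66,33],{"p":36,"rvm":77,"uhl":5}],"zxe":[{"i":40,"m":0,"p":15},[99,57,61,60,64],[91,34],{"ra":4,"uf":0}]}
After op 5 (replace /kbc/e/1 36): {"kbc":{"e":[20,36,21],"nus":[21,82]},"wio":[1,[59,99,66,33],{"p":36,"rvm":77,"uhl":5}],"zxe":[{"i":40,"m":0,"p":15},[99,57,61,60,64],[91,34],{"ra":4,"uf":0}]}
After op 6 (replace /zxe/1/2 7): {"kbc":{"e":[20,36,21],"nus":[21,82]},"wio":[1,[59,99,66,33],{"p":36,"rvm":77,"uhl":5}],"zxe":[{"i":40,"m":0,"p":15},[99,57,7,60,64],[91,34],{"ra":4,"uf":0}]}
After op 7 (add /kbc/nus/2 91): {"kbc":{"e":[20,36,21],"nus":[21,82,91]},"wio":[1,[59,99,66,33],{"p":36,"rvm":77,"uhl":5}],"zxe":[{"i":40,"m":0,"p":15},[99,57,7,60,64],[91,34],{"ra":4,"uf":0}]}
After op 8 (replace /zxe/3/uf 77): {"kbc":{"e":[20,36,21],"nus":[21,82,91]},"wio":[1,[59,99,66,33],{"p":36,"rvm":77,"uhl":5}],"zxe":[{"i":40,"m":0,"p":15},[99,57,7,60,64],[91,34],{"ra":4,"uf":77}]}
After op 9 (replace /zxe/3 64): {"kbc":{"e":[20,36,21],"nus":[21,82,91]},"wio":[1,[59,99,66,33],{"p":36,"rvm":77,"uhl":5}],"zxe":[{"i":40,"m":0,"p":15},[99,57,7,60,64],[91,34],64]}
After op 10 (add /zxe/3 2): {"kbc":{"e":[20,36,21],"nus":[21,82,91]},"wio":[1,[59,99,66,33],{"p":36,"rvm":77,"uhl":5}],"zxe":[{"i":40,"m":0,"p":15},[99,57,7,60,64],[91,34],2,64]}
After op 11 (add /zxe/0/oaw 59): {"kbc":{"e":[20,36,21],"nus":[21,82,91]},"wio":[1,[59,99,66,33],{"p":36,"rvm":77,"uhl":5}],"zxe":[{"i":40,"m":0,"oaw":59,"p":15},[99,57,7,60,64],[91,34],2,64]}
After op 12 (remove /wio/1/3): {"kbc":{"e":[20,36,21],"nus":[21,82,91]},"wio":[1,[59,99,66],{"p":36,"rvm":77,"uhl":5}],"zxe":[{"i":40,"m":0,"oaw":59,"p":15},[99,57,7,60,64],[91,34],2,64]}
After op 13 (add /zxe/1/2 25): {"kbc":{"e":[20,36,21],"nus":[21,82,91]},"wio":[1,[59,99,66],{"p":36,"rvm":77,"uhl":5}],"zxe":[{"i":40,"m":0,"oaw":59,"p":15},[99,57,25,7,60,64],[91,34],2,64]}
After op 14 (replace /zxe/1/2 37): {"kbc":{"e":[20,36,21],"nus":[21,82,91]},"wio":[1,[59,99,66],{"p":36,"rvm":77,"uhl":5}],"zxe":[{"i":40,"m":0,"oaw":59,"p":15},[99,57,37,7,60,64],[91,34],2,64]}
After op 15 (replace /kbc/nus/2 99): {"kbc":{"e":[20,36,21],"nus":[21,82,99]},"wio":[1,[59,99,66],{"p":36,"rvm":77,"uhl":5}],"zxe":[{"i":40,"m":0,"oaw":59,"p":15},[99,57,37,7,60,64],[91,34],2,64]}
After op 16 (replace /zxe/1/0 61): {"kbc":{"e":[20,36,21],"nus":[21,82,99]},"wio":[1,[59,99,66],{"p":36,"rvm":77,"uhl":5}],"zxe":[{"i":40,"m":0,"oaw":59,"p":15},[61,57,37,7,60,64],[91,34],2,64]}
After op 17 (replace /wio/1/0 45): {"kbc":{"e":[20,36,21],"nus":[21,82,99]},"wio":[1,[45,99,66],{"p":36,"rvm":77,"uhl":5}],"zxe":[{"i":40,"m":0,"oaw":59,"p":15},[61,57,37,7,60,64],[91,34],2,64]}
After op 18 (replace /zxe/0 78): {"kbc":{"e":[20,36,21],"nus":[21,82,99]},"wio":[1,[45,99,66],{"p":36,"rvm":77,"uhl":5}],"zxe":[78,[61,57,37,7,60,64],[91,34],2,64]}
After op 19 (replace /wio/1/0 80): {"kbc":{"e":[20,36,21],"nus":[21,82,99]},"wio":[1,[80,99,66],{"p":36,"rvm":77,"uhl":5}],"zxe":[78,[61,57,37,7,60,64],[91,34],2,64]}
After op 20 (add /aod 45): {"aod":45,"kbc":{"e":[20,36,21],"nus":[21,82,99]},"wio":[1,[80,99,66],{"p":36,"rvm":77,"uhl":5}],"zxe":[78,[61,57,37,7,60,64],[91,34],2,64]}
After op 21 (add /kbc/nus/2 24): {"aod":45,"kbc":{"e":[20,36,21],"nus":[21,82,24,99]},"wio":[1,[80,99,66],{"p":36,"rvm":77,"uhl":5}],"zxe":[78,[61,57,37,7,60,64],[91,34],2,64]}
After op 22 (replace /zxe/2/0 99): {"aod":45,"kbc":{"e":[20,36,21],"nus":[21,82,24,99]},"wio":[1,[80,99,66],{"p":36,"rvm":77,"uhl":5}],"zxe":[78,[61,57,37,7,60,64],[99,34],2,64]}
After op 23 (add /wio/1 85): {"aod":45,"kbc":{"e":[20,36,21],"nus":[21,82,24,99]},"wio":[1,85,[80,99,66],{"p":36,"rvm":77,"uhl":5}],"zxe":[78,[61,57,37,7,60,64],[99,34],2,64]}
After op 24 (add /wio/3/rvm 47): {"aod":45,"kbc":{"e":[20,36,21],"nus":[21,82,24,99]},"wio":[1,85,[80,99,66],{"p":36,"rvm":47,"uhl":5}],"zxe":[78,[61,57,37,7,60,64],[99,34],2,64]}
Size at path /kbc: 2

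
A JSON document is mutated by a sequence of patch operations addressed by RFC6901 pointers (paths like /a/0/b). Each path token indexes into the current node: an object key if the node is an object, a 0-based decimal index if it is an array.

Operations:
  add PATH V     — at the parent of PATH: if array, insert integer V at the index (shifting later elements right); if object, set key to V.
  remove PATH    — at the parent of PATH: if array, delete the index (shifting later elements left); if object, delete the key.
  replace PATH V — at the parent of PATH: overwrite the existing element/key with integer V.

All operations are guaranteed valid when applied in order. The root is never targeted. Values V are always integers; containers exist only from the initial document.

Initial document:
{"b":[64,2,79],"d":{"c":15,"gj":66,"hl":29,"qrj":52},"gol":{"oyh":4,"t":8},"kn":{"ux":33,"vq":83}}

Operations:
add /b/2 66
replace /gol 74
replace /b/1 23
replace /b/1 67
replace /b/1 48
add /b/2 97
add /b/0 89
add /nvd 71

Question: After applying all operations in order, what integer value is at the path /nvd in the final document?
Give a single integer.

Answer: 71

Derivation:
After op 1 (add /b/2 66): {"b":[64,2,66,79],"d":{"c":15,"gj":66,"hl":29,"qrj":52},"gol":{"oyh":4,"t":8},"kn":{"ux":33,"vq":83}}
After op 2 (replace /gol 74): {"b":[64,2,66,79],"d":{"c":15,"gj":66,"hl":29,"qrj":52},"gol":74,"kn":{"ux":33,"vq":83}}
After op 3 (replace /b/1 23): {"b":[64,23,66,79],"d":{"c":15,"gj":66,"hl":29,"qrj":52},"gol":74,"kn":{"ux":33,"vq":83}}
After op 4 (replace /b/1 67): {"b":[64,67,66,79],"d":{"c":15,"gj":66,"hl":29,"qrj":52},"gol":74,"kn":{"ux":33,"vq":83}}
After op 5 (replace /b/1 48): {"b":[64,48,66,79],"d":{"c":15,"gj":66,"hl":29,"qrj":52},"gol":74,"kn":{"ux":33,"vq":83}}
After op 6 (add /b/2 97): {"b":[64,48,97,66,79],"d":{"c":15,"gj":66,"hl":29,"qrj":52},"gol":74,"kn":{"ux":33,"vq":83}}
After op 7 (add /b/0 89): {"b":[89,64,48,97,66,79],"d":{"c":15,"gj":66,"hl":29,"qrj":52},"gol":74,"kn":{"ux":33,"vq":83}}
After op 8 (add /nvd 71): {"b":[89,64,48,97,66,79],"d":{"c":15,"gj":66,"hl":29,"qrj":52},"gol":74,"kn":{"ux":33,"vq":83},"nvd":71}
Value at /nvd: 71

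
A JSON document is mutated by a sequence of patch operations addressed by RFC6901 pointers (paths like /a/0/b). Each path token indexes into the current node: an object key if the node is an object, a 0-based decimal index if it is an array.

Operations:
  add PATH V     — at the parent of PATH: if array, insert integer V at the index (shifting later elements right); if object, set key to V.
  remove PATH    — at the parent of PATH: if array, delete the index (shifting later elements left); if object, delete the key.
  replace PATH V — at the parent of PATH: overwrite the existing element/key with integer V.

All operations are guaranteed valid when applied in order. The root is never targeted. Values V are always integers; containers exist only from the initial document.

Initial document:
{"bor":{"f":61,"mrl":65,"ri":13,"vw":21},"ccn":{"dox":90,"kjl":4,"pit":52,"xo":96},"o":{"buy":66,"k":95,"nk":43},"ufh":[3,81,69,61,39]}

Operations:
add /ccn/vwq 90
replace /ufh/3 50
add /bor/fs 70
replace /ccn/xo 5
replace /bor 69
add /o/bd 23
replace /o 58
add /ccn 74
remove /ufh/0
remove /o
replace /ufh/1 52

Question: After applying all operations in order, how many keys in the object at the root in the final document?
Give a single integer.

After op 1 (add /ccn/vwq 90): {"bor":{"f":61,"mrl":65,"ri":13,"vw":21},"ccn":{"dox":90,"kjl":4,"pit":52,"vwq":90,"xo":96},"o":{"buy":66,"k":95,"nk":43},"ufh":[3,81,69,61,39]}
After op 2 (replace /ufh/3 50): {"bor":{"f":61,"mrl":65,"ri":13,"vw":21},"ccn":{"dox":90,"kjl":4,"pit":52,"vwq":90,"xo":96},"o":{"buy":66,"k":95,"nk":43},"ufh":[3,81,69,50,39]}
After op 3 (add /bor/fs 70): {"bor":{"f":61,"fs":70,"mrl":65,"ri":13,"vw":21},"ccn":{"dox":90,"kjl":4,"pit":52,"vwq":90,"xo":96},"o":{"buy":66,"k":95,"nk":43},"ufh":[3,81,69,50,39]}
After op 4 (replace /ccn/xo 5): {"bor":{"f":61,"fs":70,"mrl":65,"ri":13,"vw":21},"ccn":{"dox":90,"kjl":4,"pit":52,"vwq":90,"xo":5},"o":{"buy":66,"k":95,"nk":43},"ufh":[3,81,69,50,39]}
After op 5 (replace /bor 69): {"bor":69,"ccn":{"dox":90,"kjl":4,"pit":52,"vwq":90,"xo":5},"o":{"buy":66,"k":95,"nk":43},"ufh":[3,81,69,50,39]}
After op 6 (add /o/bd 23): {"bor":69,"ccn":{"dox":90,"kjl":4,"pit":52,"vwq":90,"xo":5},"o":{"bd":23,"buy":66,"k":95,"nk":43},"ufh":[3,81,69,50,39]}
After op 7 (replace /o 58): {"bor":69,"ccn":{"dox":90,"kjl":4,"pit":52,"vwq":90,"xo":5},"o":58,"ufh":[3,81,69,50,39]}
After op 8 (add /ccn 74): {"bor":69,"ccn":74,"o":58,"ufh":[3,81,69,50,39]}
After op 9 (remove /ufh/0): {"bor":69,"ccn":74,"o":58,"ufh":[81,69,50,39]}
After op 10 (remove /o): {"bor":69,"ccn":74,"ufh":[81,69,50,39]}
After op 11 (replace /ufh/1 52): {"bor":69,"ccn":74,"ufh":[81,52,50,39]}
Size at the root: 3

Answer: 3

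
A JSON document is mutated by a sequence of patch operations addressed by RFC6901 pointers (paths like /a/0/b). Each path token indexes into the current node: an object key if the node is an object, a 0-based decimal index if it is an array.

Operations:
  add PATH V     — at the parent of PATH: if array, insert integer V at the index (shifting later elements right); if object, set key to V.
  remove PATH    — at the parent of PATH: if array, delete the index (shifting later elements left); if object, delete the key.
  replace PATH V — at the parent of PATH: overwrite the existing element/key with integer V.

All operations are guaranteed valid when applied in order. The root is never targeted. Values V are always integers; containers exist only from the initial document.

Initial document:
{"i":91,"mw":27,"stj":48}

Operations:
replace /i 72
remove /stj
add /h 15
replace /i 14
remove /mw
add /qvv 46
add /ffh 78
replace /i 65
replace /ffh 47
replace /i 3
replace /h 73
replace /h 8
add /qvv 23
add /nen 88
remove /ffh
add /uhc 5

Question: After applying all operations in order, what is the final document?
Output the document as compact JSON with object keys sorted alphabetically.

Answer: {"h":8,"i":3,"nen":88,"qvv":23,"uhc":5}

Derivation:
After op 1 (replace /i 72): {"i":72,"mw":27,"stj":48}
After op 2 (remove /stj): {"i":72,"mw":27}
After op 3 (add /h 15): {"h":15,"i":72,"mw":27}
After op 4 (replace /i 14): {"h":15,"i":14,"mw":27}
After op 5 (remove /mw): {"h":15,"i":14}
After op 6 (add /qvv 46): {"h":15,"i":14,"qvv":46}
After op 7 (add /ffh 78): {"ffh":78,"h":15,"i":14,"qvv":46}
After op 8 (replace /i 65): {"ffh":78,"h":15,"i":65,"qvv":46}
After op 9 (replace /ffh 47): {"ffh":47,"h":15,"i":65,"qvv":46}
After op 10 (replace /i 3): {"ffh":47,"h":15,"i":3,"qvv":46}
After op 11 (replace /h 73): {"ffh":47,"h":73,"i":3,"qvv":46}
After op 12 (replace /h 8): {"ffh":47,"h":8,"i":3,"qvv":46}
After op 13 (add /qvv 23): {"ffh":47,"h":8,"i":3,"qvv":23}
After op 14 (add /nen 88): {"ffh":47,"h":8,"i":3,"nen":88,"qvv":23}
After op 15 (remove /ffh): {"h":8,"i":3,"nen":88,"qvv":23}
After op 16 (add /uhc 5): {"h":8,"i":3,"nen":88,"qvv":23,"uhc":5}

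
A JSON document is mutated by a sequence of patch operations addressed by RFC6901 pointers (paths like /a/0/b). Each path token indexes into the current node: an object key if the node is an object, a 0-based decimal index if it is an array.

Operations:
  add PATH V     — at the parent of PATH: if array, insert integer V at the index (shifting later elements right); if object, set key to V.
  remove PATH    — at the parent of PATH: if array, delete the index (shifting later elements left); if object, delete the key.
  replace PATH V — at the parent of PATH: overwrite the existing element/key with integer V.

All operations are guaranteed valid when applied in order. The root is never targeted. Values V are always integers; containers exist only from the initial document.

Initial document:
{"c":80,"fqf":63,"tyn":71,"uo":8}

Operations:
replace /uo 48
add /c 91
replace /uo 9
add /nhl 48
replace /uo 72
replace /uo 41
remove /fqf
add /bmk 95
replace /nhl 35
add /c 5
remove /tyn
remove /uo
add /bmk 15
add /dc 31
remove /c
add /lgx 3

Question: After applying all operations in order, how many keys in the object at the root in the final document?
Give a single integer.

After op 1 (replace /uo 48): {"c":80,"fqf":63,"tyn":71,"uo":48}
After op 2 (add /c 91): {"c":91,"fqf":63,"tyn":71,"uo":48}
After op 3 (replace /uo 9): {"c":91,"fqf":63,"tyn":71,"uo":9}
After op 4 (add /nhl 48): {"c":91,"fqf":63,"nhl":48,"tyn":71,"uo":9}
After op 5 (replace /uo 72): {"c":91,"fqf":63,"nhl":48,"tyn":71,"uo":72}
After op 6 (replace /uo 41): {"c":91,"fqf":63,"nhl":48,"tyn":71,"uo":41}
After op 7 (remove /fqf): {"c":91,"nhl":48,"tyn":71,"uo":41}
After op 8 (add /bmk 95): {"bmk":95,"c":91,"nhl":48,"tyn":71,"uo":41}
After op 9 (replace /nhl 35): {"bmk":95,"c":91,"nhl":35,"tyn":71,"uo":41}
After op 10 (add /c 5): {"bmk":95,"c":5,"nhl":35,"tyn":71,"uo":41}
After op 11 (remove /tyn): {"bmk":95,"c":5,"nhl":35,"uo":41}
After op 12 (remove /uo): {"bmk":95,"c":5,"nhl":35}
After op 13 (add /bmk 15): {"bmk":15,"c":5,"nhl":35}
After op 14 (add /dc 31): {"bmk":15,"c":5,"dc":31,"nhl":35}
After op 15 (remove /c): {"bmk":15,"dc":31,"nhl":35}
After op 16 (add /lgx 3): {"bmk":15,"dc":31,"lgx":3,"nhl":35}
Size at the root: 4

Answer: 4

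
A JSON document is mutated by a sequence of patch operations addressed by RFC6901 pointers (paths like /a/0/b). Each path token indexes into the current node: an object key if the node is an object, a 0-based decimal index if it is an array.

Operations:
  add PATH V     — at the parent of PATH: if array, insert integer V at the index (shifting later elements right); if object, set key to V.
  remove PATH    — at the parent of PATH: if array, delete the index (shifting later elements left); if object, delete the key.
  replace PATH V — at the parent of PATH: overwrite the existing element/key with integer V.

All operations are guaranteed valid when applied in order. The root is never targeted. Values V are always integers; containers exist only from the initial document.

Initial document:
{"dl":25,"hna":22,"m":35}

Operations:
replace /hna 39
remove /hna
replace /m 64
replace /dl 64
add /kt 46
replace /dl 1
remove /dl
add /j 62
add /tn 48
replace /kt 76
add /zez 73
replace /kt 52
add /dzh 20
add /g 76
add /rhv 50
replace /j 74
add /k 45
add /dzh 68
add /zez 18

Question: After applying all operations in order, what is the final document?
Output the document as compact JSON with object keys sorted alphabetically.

Answer: {"dzh":68,"g":76,"j":74,"k":45,"kt":52,"m":64,"rhv":50,"tn":48,"zez":18}

Derivation:
After op 1 (replace /hna 39): {"dl":25,"hna":39,"m":35}
After op 2 (remove /hna): {"dl":25,"m":35}
After op 3 (replace /m 64): {"dl":25,"m":64}
After op 4 (replace /dl 64): {"dl":64,"m":64}
After op 5 (add /kt 46): {"dl":64,"kt":46,"m":64}
After op 6 (replace /dl 1): {"dl":1,"kt":46,"m":64}
After op 7 (remove /dl): {"kt":46,"m":64}
After op 8 (add /j 62): {"j":62,"kt":46,"m":64}
After op 9 (add /tn 48): {"j":62,"kt":46,"m":64,"tn":48}
After op 10 (replace /kt 76): {"j":62,"kt":76,"m":64,"tn":48}
After op 11 (add /zez 73): {"j":62,"kt":76,"m":64,"tn":48,"zez":73}
After op 12 (replace /kt 52): {"j":62,"kt":52,"m":64,"tn":48,"zez":73}
After op 13 (add /dzh 20): {"dzh":20,"j":62,"kt":52,"m":64,"tn":48,"zez":73}
After op 14 (add /g 76): {"dzh":20,"g":76,"j":62,"kt":52,"m":64,"tn":48,"zez":73}
After op 15 (add /rhv 50): {"dzh":20,"g":76,"j":62,"kt":52,"m":64,"rhv":50,"tn":48,"zez":73}
After op 16 (replace /j 74): {"dzh":20,"g":76,"j":74,"kt":52,"m":64,"rhv":50,"tn":48,"zez":73}
After op 17 (add /k 45): {"dzh":20,"g":76,"j":74,"k":45,"kt":52,"m":64,"rhv":50,"tn":48,"zez":73}
After op 18 (add /dzh 68): {"dzh":68,"g":76,"j":74,"k":45,"kt":52,"m":64,"rhv":50,"tn":48,"zez":73}
After op 19 (add /zez 18): {"dzh":68,"g":76,"j":74,"k":45,"kt":52,"m":64,"rhv":50,"tn":48,"zez":18}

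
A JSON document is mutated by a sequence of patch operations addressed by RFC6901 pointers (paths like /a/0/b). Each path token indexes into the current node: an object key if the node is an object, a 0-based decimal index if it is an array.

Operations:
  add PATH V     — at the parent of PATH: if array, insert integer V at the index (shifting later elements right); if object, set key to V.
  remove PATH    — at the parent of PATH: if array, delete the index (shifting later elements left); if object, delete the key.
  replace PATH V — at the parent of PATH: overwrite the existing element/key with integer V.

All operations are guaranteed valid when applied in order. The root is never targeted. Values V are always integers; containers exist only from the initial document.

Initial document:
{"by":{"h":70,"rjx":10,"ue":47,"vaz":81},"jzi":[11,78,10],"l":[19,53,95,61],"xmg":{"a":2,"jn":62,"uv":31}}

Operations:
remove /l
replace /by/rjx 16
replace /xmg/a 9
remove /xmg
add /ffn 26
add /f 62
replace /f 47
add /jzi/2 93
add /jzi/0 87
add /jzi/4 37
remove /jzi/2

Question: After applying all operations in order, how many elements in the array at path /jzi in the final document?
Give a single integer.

After op 1 (remove /l): {"by":{"h":70,"rjx":10,"ue":47,"vaz":81},"jzi":[11,78,10],"xmg":{"a":2,"jn":62,"uv":31}}
After op 2 (replace /by/rjx 16): {"by":{"h":70,"rjx":16,"ue":47,"vaz":81},"jzi":[11,78,10],"xmg":{"a":2,"jn":62,"uv":31}}
After op 3 (replace /xmg/a 9): {"by":{"h":70,"rjx":16,"ue":47,"vaz":81},"jzi":[11,78,10],"xmg":{"a":9,"jn":62,"uv":31}}
After op 4 (remove /xmg): {"by":{"h":70,"rjx":16,"ue":47,"vaz":81},"jzi":[11,78,10]}
After op 5 (add /ffn 26): {"by":{"h":70,"rjx":16,"ue":47,"vaz":81},"ffn":26,"jzi":[11,78,10]}
After op 6 (add /f 62): {"by":{"h":70,"rjx":16,"ue":47,"vaz":81},"f":62,"ffn":26,"jzi":[11,78,10]}
After op 7 (replace /f 47): {"by":{"h":70,"rjx":16,"ue":47,"vaz":81},"f":47,"ffn":26,"jzi":[11,78,10]}
After op 8 (add /jzi/2 93): {"by":{"h":70,"rjx":16,"ue":47,"vaz":81},"f":47,"ffn":26,"jzi":[11,78,93,10]}
After op 9 (add /jzi/0 87): {"by":{"h":70,"rjx":16,"ue":47,"vaz":81},"f":47,"ffn":26,"jzi":[87,11,78,93,10]}
After op 10 (add /jzi/4 37): {"by":{"h":70,"rjx":16,"ue":47,"vaz":81},"f":47,"ffn":26,"jzi":[87,11,78,93,37,10]}
After op 11 (remove /jzi/2): {"by":{"h":70,"rjx":16,"ue":47,"vaz":81},"f":47,"ffn":26,"jzi":[87,11,93,37,10]}
Size at path /jzi: 5

Answer: 5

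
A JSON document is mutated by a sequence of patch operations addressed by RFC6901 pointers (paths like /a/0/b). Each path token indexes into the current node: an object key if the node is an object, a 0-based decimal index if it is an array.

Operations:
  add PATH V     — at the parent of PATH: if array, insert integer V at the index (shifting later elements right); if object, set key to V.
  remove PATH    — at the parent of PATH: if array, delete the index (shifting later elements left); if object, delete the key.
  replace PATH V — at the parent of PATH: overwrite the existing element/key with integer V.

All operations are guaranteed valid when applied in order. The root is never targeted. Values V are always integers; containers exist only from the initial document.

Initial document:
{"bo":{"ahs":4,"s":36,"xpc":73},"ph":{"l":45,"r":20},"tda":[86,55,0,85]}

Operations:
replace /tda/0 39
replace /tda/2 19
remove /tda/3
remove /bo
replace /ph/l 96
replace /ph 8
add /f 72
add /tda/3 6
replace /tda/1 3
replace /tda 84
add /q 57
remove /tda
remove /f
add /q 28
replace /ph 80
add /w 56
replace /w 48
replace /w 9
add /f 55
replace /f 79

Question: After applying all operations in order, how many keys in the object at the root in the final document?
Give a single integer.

Answer: 4

Derivation:
After op 1 (replace /tda/0 39): {"bo":{"ahs":4,"s":36,"xpc":73},"ph":{"l":45,"r":20},"tda":[39,55,0,85]}
After op 2 (replace /tda/2 19): {"bo":{"ahs":4,"s":36,"xpc":73},"ph":{"l":45,"r":20},"tda":[39,55,19,85]}
After op 3 (remove /tda/3): {"bo":{"ahs":4,"s":36,"xpc":73},"ph":{"l":45,"r":20},"tda":[39,55,19]}
After op 4 (remove /bo): {"ph":{"l":45,"r":20},"tda":[39,55,19]}
After op 5 (replace /ph/l 96): {"ph":{"l":96,"r":20},"tda":[39,55,19]}
After op 6 (replace /ph 8): {"ph":8,"tda":[39,55,19]}
After op 7 (add /f 72): {"f":72,"ph":8,"tda":[39,55,19]}
After op 8 (add /tda/3 6): {"f":72,"ph":8,"tda":[39,55,19,6]}
After op 9 (replace /tda/1 3): {"f":72,"ph":8,"tda":[39,3,19,6]}
After op 10 (replace /tda 84): {"f":72,"ph":8,"tda":84}
After op 11 (add /q 57): {"f":72,"ph":8,"q":57,"tda":84}
After op 12 (remove /tda): {"f":72,"ph":8,"q":57}
After op 13 (remove /f): {"ph":8,"q":57}
After op 14 (add /q 28): {"ph":8,"q":28}
After op 15 (replace /ph 80): {"ph":80,"q":28}
After op 16 (add /w 56): {"ph":80,"q":28,"w":56}
After op 17 (replace /w 48): {"ph":80,"q":28,"w":48}
After op 18 (replace /w 9): {"ph":80,"q":28,"w":9}
After op 19 (add /f 55): {"f":55,"ph":80,"q":28,"w":9}
After op 20 (replace /f 79): {"f":79,"ph":80,"q":28,"w":9}
Size at the root: 4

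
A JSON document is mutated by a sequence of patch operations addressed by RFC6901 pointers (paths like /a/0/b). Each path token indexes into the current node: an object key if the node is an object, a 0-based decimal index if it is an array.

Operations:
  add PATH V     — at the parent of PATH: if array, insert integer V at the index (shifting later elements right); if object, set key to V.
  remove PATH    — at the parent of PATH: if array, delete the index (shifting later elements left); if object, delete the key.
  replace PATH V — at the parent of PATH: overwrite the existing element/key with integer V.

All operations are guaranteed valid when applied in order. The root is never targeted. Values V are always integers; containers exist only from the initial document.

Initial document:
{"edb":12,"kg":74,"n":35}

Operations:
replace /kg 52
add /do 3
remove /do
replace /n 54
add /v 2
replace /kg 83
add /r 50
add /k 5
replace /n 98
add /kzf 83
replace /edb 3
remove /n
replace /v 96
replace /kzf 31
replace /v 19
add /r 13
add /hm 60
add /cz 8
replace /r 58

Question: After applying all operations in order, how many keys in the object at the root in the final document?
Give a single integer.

Answer: 8

Derivation:
After op 1 (replace /kg 52): {"edb":12,"kg":52,"n":35}
After op 2 (add /do 3): {"do":3,"edb":12,"kg":52,"n":35}
After op 3 (remove /do): {"edb":12,"kg":52,"n":35}
After op 4 (replace /n 54): {"edb":12,"kg":52,"n":54}
After op 5 (add /v 2): {"edb":12,"kg":52,"n":54,"v":2}
After op 6 (replace /kg 83): {"edb":12,"kg":83,"n":54,"v":2}
After op 7 (add /r 50): {"edb":12,"kg":83,"n":54,"r":50,"v":2}
After op 8 (add /k 5): {"edb":12,"k":5,"kg":83,"n":54,"r":50,"v":2}
After op 9 (replace /n 98): {"edb":12,"k":5,"kg":83,"n":98,"r":50,"v":2}
After op 10 (add /kzf 83): {"edb":12,"k":5,"kg":83,"kzf":83,"n":98,"r":50,"v":2}
After op 11 (replace /edb 3): {"edb":3,"k":5,"kg":83,"kzf":83,"n":98,"r":50,"v":2}
After op 12 (remove /n): {"edb":3,"k":5,"kg":83,"kzf":83,"r":50,"v":2}
After op 13 (replace /v 96): {"edb":3,"k":5,"kg":83,"kzf":83,"r":50,"v":96}
After op 14 (replace /kzf 31): {"edb":3,"k":5,"kg":83,"kzf":31,"r":50,"v":96}
After op 15 (replace /v 19): {"edb":3,"k":5,"kg":83,"kzf":31,"r":50,"v":19}
After op 16 (add /r 13): {"edb":3,"k":5,"kg":83,"kzf":31,"r":13,"v":19}
After op 17 (add /hm 60): {"edb":3,"hm":60,"k":5,"kg":83,"kzf":31,"r":13,"v":19}
After op 18 (add /cz 8): {"cz":8,"edb":3,"hm":60,"k":5,"kg":83,"kzf":31,"r":13,"v":19}
After op 19 (replace /r 58): {"cz":8,"edb":3,"hm":60,"k":5,"kg":83,"kzf":31,"r":58,"v":19}
Size at the root: 8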